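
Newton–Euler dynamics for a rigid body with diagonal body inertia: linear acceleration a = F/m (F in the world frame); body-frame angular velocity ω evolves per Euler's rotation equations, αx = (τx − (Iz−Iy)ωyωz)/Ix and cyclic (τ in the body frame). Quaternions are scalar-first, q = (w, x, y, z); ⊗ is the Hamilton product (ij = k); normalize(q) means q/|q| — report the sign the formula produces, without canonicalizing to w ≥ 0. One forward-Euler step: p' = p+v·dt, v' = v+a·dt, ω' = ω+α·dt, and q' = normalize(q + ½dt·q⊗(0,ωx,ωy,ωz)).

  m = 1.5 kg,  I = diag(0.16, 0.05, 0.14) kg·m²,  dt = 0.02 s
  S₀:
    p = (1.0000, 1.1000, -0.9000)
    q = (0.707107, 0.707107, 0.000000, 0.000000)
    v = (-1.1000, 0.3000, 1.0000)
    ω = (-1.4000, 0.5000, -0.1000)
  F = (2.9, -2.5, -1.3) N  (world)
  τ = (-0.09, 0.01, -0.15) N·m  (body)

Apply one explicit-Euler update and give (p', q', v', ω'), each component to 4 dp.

p' = (0.9780, 1.1060, -0.8800)
q' = (0.7169, 0.6971, 0.0042, 0.0028)
v' = (-1.0613, 0.2667, 0.9827)
ω' = (-1.4107, 0.5029, -0.1324)

(τ − ω×Iω)/I = (-0.5344, 0.1440, -1.6214)
ω + α·dt = (-1.4107, 0.5029, -0.1324)
2q̇ = q⊗(0,ω) = (0.9899498, -0.9899498, 0.4242642, 0.2828428)
q' = normalize(q + ½dt·q⊗(0,ω)) = (0.7169, 0.6971, 0.0042, 0.0028)
a = (1.9333, -1.6667, -0.8667)
new position p' = (0.9780, 1.1060, -0.8800)
new velocity v' = (-1.0613, 0.2667, 0.9827)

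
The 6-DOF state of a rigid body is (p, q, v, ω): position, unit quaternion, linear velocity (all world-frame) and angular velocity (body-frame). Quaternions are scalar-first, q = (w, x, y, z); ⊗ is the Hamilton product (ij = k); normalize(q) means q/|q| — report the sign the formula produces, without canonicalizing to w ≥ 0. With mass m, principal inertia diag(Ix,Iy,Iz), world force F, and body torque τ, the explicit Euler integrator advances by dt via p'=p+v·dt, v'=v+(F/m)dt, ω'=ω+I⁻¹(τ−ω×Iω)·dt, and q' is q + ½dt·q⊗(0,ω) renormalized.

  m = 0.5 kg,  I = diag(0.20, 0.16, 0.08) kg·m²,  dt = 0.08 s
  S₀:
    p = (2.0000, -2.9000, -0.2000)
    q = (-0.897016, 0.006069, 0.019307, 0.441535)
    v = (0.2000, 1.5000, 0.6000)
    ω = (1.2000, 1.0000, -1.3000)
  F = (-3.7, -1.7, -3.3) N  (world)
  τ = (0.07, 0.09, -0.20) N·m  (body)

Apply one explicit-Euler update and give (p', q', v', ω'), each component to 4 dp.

a = (-7.4000, -3.4000, -6.6000)
p' = p + v·dt = (2.0160, -2.7800, -0.1520)
v + (F/m)dt = (-0.3920, 1.2280, 0.0720)
precession coupling ω×(Iω) = (0.1040, -0.1872, -0.0480)
(τ − ω×Iω)/I = (-0.1700, 1.7325, -1.9000)
ω + α·dt = (1.1864, 1.1386, -1.4520)
q⊗(0,ω) = (0.5474057, -1.5430533, -0.3592843, 1.1490214)
q + ½dt·q⊗(0,ω), renormalized = (-0.8722, -0.0555, 0.0049, 0.4859)

p' = (2.0160, -2.7800, -0.1520)
q' = (-0.8722, -0.0555, 0.0049, 0.4859)
v' = (-0.3920, 1.2280, 0.0720)
ω' = (1.1864, 1.1386, -1.4520)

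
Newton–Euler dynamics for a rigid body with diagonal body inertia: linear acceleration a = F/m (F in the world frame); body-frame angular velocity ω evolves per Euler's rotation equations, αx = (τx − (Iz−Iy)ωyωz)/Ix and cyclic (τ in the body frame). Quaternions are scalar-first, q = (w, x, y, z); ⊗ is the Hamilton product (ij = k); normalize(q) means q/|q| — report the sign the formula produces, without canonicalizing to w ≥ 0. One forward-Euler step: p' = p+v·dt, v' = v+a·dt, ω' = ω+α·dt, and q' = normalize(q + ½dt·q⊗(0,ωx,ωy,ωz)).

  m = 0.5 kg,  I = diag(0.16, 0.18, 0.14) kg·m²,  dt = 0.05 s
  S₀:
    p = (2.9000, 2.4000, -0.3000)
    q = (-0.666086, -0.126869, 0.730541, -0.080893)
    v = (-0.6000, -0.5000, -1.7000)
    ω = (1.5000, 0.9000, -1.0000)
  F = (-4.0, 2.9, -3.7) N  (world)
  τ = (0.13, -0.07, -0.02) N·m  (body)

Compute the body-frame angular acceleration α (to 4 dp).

ω×(Iω) gyroscopic = (0.0360, -0.0300, 0.0270)
angular accel α = (0.5875, -0.2222, -0.3357)

α = (0.5875, -0.2222, -0.3357)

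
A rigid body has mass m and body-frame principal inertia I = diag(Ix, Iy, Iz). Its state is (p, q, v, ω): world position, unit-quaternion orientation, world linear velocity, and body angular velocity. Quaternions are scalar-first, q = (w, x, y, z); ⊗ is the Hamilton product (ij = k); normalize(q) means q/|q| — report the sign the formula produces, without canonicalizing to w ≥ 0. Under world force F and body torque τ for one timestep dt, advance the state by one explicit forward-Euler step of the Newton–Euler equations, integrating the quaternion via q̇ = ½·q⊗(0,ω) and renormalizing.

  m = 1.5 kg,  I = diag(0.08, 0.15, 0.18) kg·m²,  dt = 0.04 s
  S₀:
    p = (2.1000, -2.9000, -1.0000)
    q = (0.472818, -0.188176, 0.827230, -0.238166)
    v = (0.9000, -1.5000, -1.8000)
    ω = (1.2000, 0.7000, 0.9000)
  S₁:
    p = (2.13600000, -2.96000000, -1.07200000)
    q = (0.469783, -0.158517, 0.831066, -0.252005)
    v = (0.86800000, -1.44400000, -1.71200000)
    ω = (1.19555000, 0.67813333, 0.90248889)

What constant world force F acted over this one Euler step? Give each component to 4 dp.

F = (-1.2000, 2.1000, 3.3000)

velocity change Δv = (-0.03200000, 0.05600000, 0.08800000)
applied force F = (-1.2000, 2.1000, 3.3000)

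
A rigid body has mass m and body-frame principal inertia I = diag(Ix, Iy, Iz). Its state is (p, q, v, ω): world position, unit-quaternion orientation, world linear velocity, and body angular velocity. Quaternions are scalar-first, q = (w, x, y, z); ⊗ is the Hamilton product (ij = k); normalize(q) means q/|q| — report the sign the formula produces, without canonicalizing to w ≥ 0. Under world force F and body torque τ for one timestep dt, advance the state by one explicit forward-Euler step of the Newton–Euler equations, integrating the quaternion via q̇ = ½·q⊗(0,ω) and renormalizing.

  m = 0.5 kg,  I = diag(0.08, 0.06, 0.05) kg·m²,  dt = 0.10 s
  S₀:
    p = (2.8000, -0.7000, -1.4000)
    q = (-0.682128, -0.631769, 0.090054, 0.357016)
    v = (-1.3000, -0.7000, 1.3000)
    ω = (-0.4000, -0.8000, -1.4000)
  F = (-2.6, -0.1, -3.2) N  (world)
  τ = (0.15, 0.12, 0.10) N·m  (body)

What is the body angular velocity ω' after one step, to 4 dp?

ω×(Iω) gyroscopic = (-0.0112, 0.0168, -0.0064)
angular accel α = (2.0150, 1.7200, 2.1280)
new body rate ω' = (-0.1985, -0.6280, -1.1872)

ω' = (-0.1985, -0.6280, -1.1872)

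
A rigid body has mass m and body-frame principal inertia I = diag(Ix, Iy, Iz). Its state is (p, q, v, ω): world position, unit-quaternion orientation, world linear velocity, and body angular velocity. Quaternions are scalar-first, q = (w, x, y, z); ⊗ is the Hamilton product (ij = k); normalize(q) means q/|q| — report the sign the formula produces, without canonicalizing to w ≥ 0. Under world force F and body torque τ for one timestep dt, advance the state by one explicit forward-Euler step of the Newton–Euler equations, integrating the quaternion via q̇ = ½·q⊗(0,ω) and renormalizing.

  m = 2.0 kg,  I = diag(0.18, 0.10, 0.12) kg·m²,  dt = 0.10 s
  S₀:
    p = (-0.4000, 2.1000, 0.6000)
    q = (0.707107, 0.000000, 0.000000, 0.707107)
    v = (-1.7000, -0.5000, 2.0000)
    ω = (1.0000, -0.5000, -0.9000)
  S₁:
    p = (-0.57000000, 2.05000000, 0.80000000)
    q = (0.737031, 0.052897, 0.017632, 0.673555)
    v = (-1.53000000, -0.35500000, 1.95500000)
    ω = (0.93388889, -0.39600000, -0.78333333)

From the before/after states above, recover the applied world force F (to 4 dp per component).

velocity change Δv = (0.17000000, 0.14500000, -0.04500000)
F = m·Δv/dt = (3.4000, 2.9000, -0.9000)

F = (3.4000, 2.9000, -0.9000)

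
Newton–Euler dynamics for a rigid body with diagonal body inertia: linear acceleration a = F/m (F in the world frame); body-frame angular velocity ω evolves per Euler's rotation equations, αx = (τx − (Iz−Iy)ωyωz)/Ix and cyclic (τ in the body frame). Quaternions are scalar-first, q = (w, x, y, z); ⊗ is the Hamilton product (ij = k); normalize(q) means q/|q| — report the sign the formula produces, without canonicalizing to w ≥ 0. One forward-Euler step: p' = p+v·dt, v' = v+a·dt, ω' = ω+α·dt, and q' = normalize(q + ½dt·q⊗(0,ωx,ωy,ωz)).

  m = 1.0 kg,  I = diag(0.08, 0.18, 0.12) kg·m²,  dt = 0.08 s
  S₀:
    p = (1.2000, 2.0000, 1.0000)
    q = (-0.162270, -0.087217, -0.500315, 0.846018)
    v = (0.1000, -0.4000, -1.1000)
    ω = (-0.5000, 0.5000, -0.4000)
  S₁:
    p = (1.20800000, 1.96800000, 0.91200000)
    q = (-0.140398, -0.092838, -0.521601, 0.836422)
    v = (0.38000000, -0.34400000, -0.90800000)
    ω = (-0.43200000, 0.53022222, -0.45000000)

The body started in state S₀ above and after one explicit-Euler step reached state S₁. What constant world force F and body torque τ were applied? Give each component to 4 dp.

rate change Δω = (0.06800000, 0.03022222, -0.05000000)
ω₀×(Iω₀) = (0.0120, -0.0080, -0.0250)
τ = I·(Δω/dt) + ω₀×(Iω₀) = (0.0800, 0.0600, -0.1000)
velocity change Δv = (0.28000000, 0.05600000, 0.19200000)
m·(v₁−v₀)/dt = (3.5000, 0.7000, 2.4000)

F = (3.5000, 0.7000, 2.4000)
τ = (0.0800, 0.0600, -0.1000)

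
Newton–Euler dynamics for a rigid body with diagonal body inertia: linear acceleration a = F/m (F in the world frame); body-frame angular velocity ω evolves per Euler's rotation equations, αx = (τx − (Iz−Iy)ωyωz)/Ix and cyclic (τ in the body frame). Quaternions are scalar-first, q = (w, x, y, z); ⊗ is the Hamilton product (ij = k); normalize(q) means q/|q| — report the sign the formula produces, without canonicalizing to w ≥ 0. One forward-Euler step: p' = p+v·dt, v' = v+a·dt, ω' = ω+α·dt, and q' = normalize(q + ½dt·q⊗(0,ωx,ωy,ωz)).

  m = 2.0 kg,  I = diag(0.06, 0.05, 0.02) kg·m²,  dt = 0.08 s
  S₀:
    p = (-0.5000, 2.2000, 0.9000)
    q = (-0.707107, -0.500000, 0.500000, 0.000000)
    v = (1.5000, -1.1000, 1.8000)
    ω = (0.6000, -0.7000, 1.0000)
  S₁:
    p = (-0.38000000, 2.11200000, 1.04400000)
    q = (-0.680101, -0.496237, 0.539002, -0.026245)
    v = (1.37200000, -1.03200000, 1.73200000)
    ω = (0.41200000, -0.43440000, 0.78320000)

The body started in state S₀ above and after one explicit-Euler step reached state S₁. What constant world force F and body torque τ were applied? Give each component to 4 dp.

ω₁ − ω₀ = (-0.18800000, 0.26560000, -0.21680000)
I·α + gyro = (-0.1200, 0.1900, -0.0500)
v₁ − v₀ = (-0.12800000, 0.06800000, -0.06800000)
F = m·Δv/dt = (-3.2000, 1.7000, -1.7000)

F = (-3.2000, 1.7000, -1.7000)
τ = (-0.1200, 0.1900, -0.0500)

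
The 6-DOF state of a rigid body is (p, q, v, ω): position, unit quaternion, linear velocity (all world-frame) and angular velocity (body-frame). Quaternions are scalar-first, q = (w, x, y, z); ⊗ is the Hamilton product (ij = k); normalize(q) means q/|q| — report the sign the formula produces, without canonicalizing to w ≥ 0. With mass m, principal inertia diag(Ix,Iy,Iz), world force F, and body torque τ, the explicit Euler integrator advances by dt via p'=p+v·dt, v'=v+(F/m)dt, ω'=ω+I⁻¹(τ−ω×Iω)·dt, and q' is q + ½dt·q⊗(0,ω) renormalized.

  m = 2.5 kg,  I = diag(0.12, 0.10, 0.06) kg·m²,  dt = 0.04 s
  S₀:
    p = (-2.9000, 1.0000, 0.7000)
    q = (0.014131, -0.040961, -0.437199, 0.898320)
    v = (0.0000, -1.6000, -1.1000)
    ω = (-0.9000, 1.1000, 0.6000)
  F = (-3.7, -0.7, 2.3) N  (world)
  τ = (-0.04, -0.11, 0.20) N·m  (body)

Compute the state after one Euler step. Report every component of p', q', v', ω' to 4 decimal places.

gyro term ω×Iω = (-0.0264, -0.0324, 0.0198)
(τ − ω×Iω)/I = (-0.1133, -0.7760, 3.0033)
ω + α·dt = (-0.9045, 1.0690, 0.7201)
2q̇ = q⊗(0,ω) = (-0.0949380, -1.2631893, -0.7683673, -0.4300576)
q + ½dt·q⊗(0,ω), renormalized = (0.0122, -0.0662, -0.4524, 0.8893)
a = F/m = (-1.4800, -0.2800, 0.9200)
p + v·dt = (-2.9000, 0.9360, 0.6560)
new velocity v' = (-0.0592, -1.6112, -1.0632)

p' = (-2.9000, 0.9360, 0.6560)
q' = (0.0122, -0.0662, -0.4524, 0.8893)
v' = (-0.0592, -1.6112, -1.0632)
ω' = (-0.9045, 1.0690, 0.7201)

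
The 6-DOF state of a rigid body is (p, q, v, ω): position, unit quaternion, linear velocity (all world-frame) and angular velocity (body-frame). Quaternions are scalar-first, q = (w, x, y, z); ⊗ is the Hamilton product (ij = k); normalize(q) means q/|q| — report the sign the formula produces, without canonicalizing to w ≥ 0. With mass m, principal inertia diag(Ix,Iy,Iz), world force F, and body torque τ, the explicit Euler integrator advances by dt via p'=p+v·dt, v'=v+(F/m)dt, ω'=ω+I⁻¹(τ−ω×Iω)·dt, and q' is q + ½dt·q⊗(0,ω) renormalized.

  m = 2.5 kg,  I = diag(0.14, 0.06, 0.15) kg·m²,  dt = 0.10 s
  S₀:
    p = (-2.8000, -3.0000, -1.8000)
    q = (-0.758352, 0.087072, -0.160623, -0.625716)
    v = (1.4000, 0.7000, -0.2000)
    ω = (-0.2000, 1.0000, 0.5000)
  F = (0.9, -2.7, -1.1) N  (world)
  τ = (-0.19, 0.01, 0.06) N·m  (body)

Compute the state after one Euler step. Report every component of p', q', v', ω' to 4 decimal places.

p' = (-2.6600, -2.9300, -1.8200)
q' = (-0.7326, 0.1217, -0.1941, -0.6409)
v' = (1.4360, 0.5920, -0.2440)
ω' = (-0.3679, 1.0150, 0.5293)

p + v·dt = (-2.6600, -2.9300, -1.8200)
new velocity v' = (1.4360, 0.5920, -0.2440)
gyro term ω×Iω = (0.0450, 0.0010, 0.0160)
(τ − ω×Iω)/I = (-1.6786, 0.1500, 0.2933)
ω' = ω + α·dt = (-0.3679, 1.0150, 0.5293)
q⊗(0,ω) = (0.4908954, 0.6970749, -0.6767448, -0.3242286)
q' = normalize(q + ½dt·q⊗(0,ω)) = (-0.7326, 0.1217, -0.1941, -0.6409)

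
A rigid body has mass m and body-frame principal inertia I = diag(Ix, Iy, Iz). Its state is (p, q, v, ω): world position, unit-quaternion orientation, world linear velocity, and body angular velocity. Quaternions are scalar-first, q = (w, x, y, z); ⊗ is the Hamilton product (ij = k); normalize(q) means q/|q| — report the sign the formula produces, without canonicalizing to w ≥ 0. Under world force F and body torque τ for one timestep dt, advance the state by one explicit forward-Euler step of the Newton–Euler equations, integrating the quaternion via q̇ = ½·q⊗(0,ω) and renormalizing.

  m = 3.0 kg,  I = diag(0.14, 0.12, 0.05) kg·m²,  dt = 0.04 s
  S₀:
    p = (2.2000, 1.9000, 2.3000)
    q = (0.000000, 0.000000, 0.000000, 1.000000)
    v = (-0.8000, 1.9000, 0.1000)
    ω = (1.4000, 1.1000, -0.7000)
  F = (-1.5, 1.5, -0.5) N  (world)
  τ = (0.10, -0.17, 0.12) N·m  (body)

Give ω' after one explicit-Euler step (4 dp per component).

ω' = (1.4132, 1.0727, -0.5794)

precession coupling ω×(Iω) = (0.0539, -0.0882, -0.0308)
(τ − ω×Iω)/I = (0.3293, -0.6817, 3.0160)
ω + α·dt = (1.4132, 1.0727, -0.5794)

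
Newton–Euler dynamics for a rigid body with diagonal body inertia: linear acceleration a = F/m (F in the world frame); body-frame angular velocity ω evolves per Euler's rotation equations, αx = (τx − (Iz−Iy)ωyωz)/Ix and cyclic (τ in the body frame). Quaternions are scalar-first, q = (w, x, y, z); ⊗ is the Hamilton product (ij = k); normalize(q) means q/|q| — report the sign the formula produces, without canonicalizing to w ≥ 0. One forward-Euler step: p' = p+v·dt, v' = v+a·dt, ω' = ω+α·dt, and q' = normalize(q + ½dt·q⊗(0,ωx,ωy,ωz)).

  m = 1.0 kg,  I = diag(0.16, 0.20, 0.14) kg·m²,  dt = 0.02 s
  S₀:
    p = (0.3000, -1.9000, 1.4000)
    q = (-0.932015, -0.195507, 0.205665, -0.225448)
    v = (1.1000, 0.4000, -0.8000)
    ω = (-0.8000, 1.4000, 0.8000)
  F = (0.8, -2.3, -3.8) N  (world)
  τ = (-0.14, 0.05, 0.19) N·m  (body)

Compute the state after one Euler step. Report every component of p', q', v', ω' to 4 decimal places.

a = F/m = (0.8000, -2.3000, -3.8000)
p' = p + v·dt = (0.3220, -1.8920, 1.3840)
new velocity v' = (1.1160, 0.3540, -0.8760)
gyro term ω×Iω = (-0.0672, -0.0128, -0.0448)
(τ − ω×Iω)/I = (-0.4550, 0.3140, 1.6771)
ω' = ω + α·dt = (-0.8091, 1.4063, 0.8335)
q⊗(0,ω) = (-0.2639782, 1.2257712, -0.9680570, -0.8547898)
q + ½dt·q⊗(0,ω), renormalized = (-0.9345, -0.1832, 0.1960, -0.2340)

p' = (0.3220, -1.8920, 1.3840)
q' = (-0.9345, -0.1832, 0.1960, -0.2340)
v' = (1.1160, 0.3540, -0.8760)
ω' = (-0.8091, 1.4063, 0.8335)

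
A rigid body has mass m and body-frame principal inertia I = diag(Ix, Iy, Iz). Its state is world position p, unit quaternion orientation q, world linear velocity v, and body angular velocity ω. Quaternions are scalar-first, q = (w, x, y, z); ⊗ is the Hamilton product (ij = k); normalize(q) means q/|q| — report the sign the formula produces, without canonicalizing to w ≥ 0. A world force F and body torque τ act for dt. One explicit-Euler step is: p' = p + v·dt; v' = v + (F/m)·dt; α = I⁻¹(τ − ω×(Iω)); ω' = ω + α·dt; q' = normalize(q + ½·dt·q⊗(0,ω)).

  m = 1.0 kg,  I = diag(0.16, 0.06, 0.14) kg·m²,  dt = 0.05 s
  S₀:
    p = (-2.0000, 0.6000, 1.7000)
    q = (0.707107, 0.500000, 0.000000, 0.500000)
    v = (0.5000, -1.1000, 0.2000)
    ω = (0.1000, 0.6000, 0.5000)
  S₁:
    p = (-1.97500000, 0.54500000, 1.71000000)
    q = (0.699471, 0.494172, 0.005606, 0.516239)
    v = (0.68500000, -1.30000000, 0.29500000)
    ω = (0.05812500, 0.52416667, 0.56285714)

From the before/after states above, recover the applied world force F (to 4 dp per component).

velocity change Δv = (0.18500000, -0.20000000, 0.09500000)
F = m·Δv/dt = (3.7000, -4.0000, 1.9000)

F = (3.7000, -4.0000, 1.9000)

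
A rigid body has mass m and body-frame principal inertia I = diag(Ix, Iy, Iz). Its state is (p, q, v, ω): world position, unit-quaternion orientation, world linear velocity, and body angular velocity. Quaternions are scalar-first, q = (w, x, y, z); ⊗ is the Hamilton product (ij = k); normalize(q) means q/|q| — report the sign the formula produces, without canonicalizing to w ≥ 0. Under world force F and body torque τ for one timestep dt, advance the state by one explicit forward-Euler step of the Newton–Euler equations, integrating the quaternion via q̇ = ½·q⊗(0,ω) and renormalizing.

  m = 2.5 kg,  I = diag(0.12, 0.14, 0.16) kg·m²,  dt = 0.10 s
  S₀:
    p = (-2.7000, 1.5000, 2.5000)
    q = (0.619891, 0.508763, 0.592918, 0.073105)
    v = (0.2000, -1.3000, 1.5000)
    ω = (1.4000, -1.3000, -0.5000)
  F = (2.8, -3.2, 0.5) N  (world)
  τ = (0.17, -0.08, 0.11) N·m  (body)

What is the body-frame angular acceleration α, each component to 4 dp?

gyro term ω×Iω = (0.0130, 0.0280, -0.0364)
α = I⁻¹(τ − ω×Iω) = (1.3083, -0.7714, 0.9150)

α = (1.3083, -0.7714, 0.9150)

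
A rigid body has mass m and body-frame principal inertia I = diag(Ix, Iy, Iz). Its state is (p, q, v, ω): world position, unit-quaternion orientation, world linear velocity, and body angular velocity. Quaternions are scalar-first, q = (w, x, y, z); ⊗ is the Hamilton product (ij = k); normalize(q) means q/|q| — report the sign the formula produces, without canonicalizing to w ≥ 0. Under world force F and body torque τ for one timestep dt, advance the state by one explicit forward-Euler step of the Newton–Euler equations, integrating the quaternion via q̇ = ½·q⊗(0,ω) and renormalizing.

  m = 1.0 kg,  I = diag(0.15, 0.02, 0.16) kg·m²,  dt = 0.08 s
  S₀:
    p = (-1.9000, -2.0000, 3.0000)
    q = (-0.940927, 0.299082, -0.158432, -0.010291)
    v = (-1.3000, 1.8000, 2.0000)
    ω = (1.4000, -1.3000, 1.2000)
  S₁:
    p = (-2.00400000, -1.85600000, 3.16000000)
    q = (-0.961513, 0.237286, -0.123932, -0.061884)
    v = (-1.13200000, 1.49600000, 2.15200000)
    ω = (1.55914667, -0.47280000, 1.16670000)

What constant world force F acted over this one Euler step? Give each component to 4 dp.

F = (2.1000, -3.8000, 1.9000)

velocity change Δv = (0.16800000, -0.30400000, 0.15200000)
applied force F = (2.1000, -3.8000, 1.9000)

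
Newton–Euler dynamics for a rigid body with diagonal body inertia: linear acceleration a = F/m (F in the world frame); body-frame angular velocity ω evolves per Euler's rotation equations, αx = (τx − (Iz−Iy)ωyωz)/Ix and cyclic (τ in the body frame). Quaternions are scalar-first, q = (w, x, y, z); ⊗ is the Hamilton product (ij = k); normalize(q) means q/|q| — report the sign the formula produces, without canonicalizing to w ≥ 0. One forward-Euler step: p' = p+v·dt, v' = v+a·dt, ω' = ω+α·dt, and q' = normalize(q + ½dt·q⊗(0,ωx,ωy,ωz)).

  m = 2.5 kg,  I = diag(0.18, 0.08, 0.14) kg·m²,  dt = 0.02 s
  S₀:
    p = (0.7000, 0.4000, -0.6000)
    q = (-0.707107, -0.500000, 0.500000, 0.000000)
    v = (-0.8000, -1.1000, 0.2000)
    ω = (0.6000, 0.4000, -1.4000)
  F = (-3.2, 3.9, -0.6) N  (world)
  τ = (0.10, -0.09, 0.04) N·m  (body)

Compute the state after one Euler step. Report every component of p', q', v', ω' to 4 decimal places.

p' = (0.6840, 0.3780, -0.5960)
q' = (-0.7060, -0.5112, 0.4901, 0.0049)
v' = (-0.8256, -1.0688, 0.1952)
ω' = (0.6148, 0.3859, -1.3909)

a = (-1.2800, 1.5600, -0.2400)
p + v·dt = (0.6840, 0.3780, -0.5960)
v' = v + a·dt = (-0.8256, -1.0688, 0.1952)
α = I⁻¹(τ − ω×Iω) = (0.7422, -0.7050, 0.4571)
new body rate ω' = (0.6148, 0.3859, -1.3909)
Hamilton product q⊗(0,ω) = (0.1000000, -1.1242642, -0.9828428, 0.4899498)
q' = normalize(q + ½dt·q⊗(0,ω)) = (-0.7060, -0.5112, 0.4901, 0.0049)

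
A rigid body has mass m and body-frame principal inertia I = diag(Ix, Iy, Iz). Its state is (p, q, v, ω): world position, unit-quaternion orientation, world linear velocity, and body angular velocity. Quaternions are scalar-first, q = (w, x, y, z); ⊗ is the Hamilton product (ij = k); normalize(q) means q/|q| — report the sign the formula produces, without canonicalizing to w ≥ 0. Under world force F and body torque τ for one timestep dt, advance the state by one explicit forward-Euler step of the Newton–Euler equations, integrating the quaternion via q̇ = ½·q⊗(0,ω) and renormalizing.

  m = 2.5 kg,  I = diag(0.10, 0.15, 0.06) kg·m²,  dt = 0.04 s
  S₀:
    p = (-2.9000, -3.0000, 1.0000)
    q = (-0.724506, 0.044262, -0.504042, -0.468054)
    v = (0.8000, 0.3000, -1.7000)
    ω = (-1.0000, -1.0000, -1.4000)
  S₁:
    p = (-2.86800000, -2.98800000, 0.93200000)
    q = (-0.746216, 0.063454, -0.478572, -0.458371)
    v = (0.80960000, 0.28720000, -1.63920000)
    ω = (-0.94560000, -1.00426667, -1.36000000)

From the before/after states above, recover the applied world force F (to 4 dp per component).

velocity change Δv = (0.00960000, -0.01280000, 0.06080000)
m·(v₁−v₀)/dt = (0.6000, -0.8000, 3.8000)

F = (0.6000, -0.8000, 3.8000)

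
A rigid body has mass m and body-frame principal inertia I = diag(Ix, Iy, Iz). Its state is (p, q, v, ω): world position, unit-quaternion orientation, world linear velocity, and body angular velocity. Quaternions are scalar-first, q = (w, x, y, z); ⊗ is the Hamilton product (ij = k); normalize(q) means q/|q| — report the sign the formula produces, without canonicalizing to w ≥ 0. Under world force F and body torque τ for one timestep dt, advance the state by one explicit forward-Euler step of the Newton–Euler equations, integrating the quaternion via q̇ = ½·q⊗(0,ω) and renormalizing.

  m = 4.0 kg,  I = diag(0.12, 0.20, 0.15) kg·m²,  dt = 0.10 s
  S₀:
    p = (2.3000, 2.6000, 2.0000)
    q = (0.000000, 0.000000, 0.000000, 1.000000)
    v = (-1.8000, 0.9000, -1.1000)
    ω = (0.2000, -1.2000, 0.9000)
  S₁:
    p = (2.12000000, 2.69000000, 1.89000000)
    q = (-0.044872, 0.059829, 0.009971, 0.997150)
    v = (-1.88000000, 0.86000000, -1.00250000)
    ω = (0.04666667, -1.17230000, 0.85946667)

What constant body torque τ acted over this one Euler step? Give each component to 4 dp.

ω₁ − ω₀ = (-0.15333333, 0.02770000, -0.04053333)
gyro term ω₀×Iω₀ = (0.0540, -0.0054, -0.0192)
I·α + gyro = (-0.1300, 0.0500, -0.0800)

τ = (-0.1300, 0.0500, -0.0800)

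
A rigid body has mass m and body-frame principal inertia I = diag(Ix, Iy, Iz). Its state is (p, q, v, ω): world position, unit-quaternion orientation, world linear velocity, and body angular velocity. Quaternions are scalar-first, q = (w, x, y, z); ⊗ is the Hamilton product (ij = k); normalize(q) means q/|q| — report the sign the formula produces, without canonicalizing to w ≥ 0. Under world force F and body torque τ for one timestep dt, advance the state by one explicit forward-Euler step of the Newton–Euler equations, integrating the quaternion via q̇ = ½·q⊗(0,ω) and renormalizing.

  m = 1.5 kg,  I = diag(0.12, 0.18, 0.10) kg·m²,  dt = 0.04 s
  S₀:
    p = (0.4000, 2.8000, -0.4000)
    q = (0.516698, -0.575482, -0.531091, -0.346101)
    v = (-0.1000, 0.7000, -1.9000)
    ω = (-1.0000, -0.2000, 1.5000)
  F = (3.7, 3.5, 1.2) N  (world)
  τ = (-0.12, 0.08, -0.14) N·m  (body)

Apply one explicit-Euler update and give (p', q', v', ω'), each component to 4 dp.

p' = (0.3960, 2.8280, -0.4760)
q' = (0.5131, -0.6027, -0.5086, -0.3387)
v' = (-0.0013, 0.7933, -1.8680)
ω' = (-1.0480, -0.1756, 1.4392)

linear accel F/m = (2.4667, 2.3333, 0.8000)
p' = p + v·dt = (0.3960, 2.8280, -0.4760)
new velocity v' = (-0.0013, 0.7933, -1.8680)
precession coupling ω×(Iω) = (0.0240, -0.0300, 0.0120)
(τ − ω×Iω)/I = (-1.2000, 0.6111, -1.5200)
new body rate ω' = (-1.0480, -0.1756, 1.4392)
2q̇ = q⊗(0,ω) = (-0.1625487, -1.3825547, 1.1059844, 0.3590524)
q' = normalize(q + ½dt·q⊗(0,ω)) = (0.5131, -0.6027, -0.5086, -0.3387)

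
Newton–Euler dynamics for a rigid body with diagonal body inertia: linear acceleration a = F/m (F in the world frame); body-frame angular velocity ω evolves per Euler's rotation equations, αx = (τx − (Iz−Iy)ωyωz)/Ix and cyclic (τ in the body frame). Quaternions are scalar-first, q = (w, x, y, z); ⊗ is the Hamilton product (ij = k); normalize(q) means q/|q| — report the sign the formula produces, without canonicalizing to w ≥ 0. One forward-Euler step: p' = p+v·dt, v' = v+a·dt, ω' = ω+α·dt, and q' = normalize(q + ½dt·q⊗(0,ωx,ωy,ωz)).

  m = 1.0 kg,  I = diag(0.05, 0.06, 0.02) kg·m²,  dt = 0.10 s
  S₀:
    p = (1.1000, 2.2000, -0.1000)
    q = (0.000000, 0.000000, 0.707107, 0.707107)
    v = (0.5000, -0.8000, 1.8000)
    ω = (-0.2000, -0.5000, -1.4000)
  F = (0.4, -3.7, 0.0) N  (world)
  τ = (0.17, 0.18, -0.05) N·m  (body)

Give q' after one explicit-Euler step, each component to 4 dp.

q' = (0.0670, -0.0317, 0.6981, 0.7122)

Hamilton product q⊗(0,ω) = (1.3435033, -0.6363963, -0.1414214, 0.1414214)
q' = normalize(q + ½dt·q⊗(0,ω)) = (0.0670, -0.0317, 0.6981, 0.7122)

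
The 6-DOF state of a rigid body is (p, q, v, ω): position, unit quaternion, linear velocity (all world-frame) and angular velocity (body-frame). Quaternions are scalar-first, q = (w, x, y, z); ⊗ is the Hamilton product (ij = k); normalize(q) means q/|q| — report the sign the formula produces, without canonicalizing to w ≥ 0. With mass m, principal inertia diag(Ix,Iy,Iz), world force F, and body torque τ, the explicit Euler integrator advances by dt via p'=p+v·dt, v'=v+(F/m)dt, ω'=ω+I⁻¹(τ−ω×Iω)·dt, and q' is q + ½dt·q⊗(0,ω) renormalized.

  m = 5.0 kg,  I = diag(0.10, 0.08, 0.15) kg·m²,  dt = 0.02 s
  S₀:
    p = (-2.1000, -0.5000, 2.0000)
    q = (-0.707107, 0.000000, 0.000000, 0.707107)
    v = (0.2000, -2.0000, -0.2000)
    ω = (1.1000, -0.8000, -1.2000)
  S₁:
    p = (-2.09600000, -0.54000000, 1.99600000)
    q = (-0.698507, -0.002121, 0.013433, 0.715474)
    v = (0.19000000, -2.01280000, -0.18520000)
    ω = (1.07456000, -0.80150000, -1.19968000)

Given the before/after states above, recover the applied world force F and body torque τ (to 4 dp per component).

ω₁ − ω₀ = (-0.02544000, -0.00150000, 0.00032000)
precession coupling = (0.0672, 0.0660, 0.0176)
τ = I·(Δω/dt) + ω₀×(Iω₀) = (-0.0600, 0.0600, 0.0200)
Δv = v₁−v₀ = (-0.01000000, -0.01280000, 0.01480000)
F = m·Δv/dt = (-2.5000, -3.2000, 3.7000)

F = (-2.5000, -3.2000, 3.7000)
τ = (-0.0600, 0.0600, 0.0200)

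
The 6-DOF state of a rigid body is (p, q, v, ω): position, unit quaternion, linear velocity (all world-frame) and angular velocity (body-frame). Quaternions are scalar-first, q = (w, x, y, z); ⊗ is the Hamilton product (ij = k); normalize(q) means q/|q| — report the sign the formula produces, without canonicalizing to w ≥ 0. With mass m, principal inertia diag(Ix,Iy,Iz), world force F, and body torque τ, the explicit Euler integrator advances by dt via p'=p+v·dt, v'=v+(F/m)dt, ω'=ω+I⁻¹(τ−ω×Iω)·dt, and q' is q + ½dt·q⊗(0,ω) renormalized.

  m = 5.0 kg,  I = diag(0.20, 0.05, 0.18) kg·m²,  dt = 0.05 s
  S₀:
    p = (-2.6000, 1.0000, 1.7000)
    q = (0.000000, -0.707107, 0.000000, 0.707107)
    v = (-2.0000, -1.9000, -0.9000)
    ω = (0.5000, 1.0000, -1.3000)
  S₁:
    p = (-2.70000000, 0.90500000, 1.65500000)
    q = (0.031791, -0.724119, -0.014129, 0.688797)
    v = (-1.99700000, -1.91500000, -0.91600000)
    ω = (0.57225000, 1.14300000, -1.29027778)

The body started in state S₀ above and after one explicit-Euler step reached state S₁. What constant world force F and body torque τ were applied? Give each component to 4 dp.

Δω = ω₁−ω₀ = (0.07225000, 0.14300000, 0.00972222)
applied torque τ = (0.1200, 0.1300, -0.0400)
velocity change Δv = (0.00300000, -0.01500000, -0.01600000)
F = m·Δv/dt = (0.3000, -1.5000, -1.6000)

F = (0.3000, -1.5000, -1.6000)
τ = (0.1200, 0.1300, -0.0400)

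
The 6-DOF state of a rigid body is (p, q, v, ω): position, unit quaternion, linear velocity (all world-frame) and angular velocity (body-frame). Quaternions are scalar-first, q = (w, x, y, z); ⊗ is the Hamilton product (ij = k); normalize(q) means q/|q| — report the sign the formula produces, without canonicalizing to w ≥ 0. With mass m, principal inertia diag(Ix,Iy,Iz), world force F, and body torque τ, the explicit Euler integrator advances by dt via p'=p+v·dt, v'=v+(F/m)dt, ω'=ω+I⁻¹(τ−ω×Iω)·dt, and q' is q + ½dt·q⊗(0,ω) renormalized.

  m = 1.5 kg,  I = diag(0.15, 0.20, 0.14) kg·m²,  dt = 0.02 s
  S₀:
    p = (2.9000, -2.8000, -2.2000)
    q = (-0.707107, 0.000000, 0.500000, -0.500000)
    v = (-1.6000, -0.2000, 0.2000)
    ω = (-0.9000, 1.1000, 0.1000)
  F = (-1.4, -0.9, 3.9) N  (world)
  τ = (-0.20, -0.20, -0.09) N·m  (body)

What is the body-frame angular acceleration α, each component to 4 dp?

precession coupling ω×(Iω) = (-0.0066, -0.0009, -0.0495)
(τ − ω×Iω)/I = (-1.2893, -0.9955, -0.2893)

α = (-1.2893, -0.9955, -0.2893)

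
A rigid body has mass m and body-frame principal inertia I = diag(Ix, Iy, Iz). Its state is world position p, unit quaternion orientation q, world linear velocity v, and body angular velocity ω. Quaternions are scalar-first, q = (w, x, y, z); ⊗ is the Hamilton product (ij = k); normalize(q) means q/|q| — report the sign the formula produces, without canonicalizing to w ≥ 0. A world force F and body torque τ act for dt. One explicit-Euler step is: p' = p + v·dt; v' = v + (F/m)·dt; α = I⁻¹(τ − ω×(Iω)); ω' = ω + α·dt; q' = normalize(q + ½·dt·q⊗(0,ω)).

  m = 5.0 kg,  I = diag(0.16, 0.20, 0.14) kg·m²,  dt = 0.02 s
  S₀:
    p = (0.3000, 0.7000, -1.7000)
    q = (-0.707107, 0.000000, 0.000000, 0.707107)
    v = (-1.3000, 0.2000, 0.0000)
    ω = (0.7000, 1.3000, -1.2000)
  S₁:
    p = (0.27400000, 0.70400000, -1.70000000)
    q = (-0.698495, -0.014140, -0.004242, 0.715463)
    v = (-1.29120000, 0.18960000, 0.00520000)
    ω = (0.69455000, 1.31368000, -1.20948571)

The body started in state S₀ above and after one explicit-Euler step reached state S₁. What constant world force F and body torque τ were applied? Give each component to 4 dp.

F = (2.2000, -2.6000, 1.3000)
τ = (0.0500, 0.1200, -0.0300)

v₁ − v₀ = (0.00880000, -0.01040000, 0.00520000)
m·(v₁−v₀)/dt = (2.2000, -2.6000, 1.3000)
Δω = ω₁−ω₀ = (-0.00545000, 0.01368000, -0.00948571)
τ = I·(Δω/dt) + ω₀×(Iω₀) = (0.0500, 0.1200, -0.0300)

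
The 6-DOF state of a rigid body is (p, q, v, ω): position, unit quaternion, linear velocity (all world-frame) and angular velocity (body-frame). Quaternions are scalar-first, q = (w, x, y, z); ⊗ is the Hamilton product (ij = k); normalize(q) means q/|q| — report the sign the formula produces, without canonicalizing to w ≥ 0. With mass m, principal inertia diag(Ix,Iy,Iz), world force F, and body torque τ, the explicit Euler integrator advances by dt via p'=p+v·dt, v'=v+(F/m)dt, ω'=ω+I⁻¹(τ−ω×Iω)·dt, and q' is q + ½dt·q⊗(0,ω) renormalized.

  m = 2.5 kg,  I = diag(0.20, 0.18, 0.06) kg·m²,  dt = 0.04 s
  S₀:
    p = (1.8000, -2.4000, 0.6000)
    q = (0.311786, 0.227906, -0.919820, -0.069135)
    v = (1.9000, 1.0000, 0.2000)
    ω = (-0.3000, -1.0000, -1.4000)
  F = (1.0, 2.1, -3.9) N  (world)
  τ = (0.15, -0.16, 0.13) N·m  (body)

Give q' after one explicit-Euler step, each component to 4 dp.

Hamilton product q⊗(0,ω) = (-0.9482372, 1.1250772, 0.0280229, -0.9403524)
updated quaternion q' = (0.2926, 0.2503, -0.9187, -0.0879)

q' = (0.2926, 0.2503, -0.9187, -0.0879)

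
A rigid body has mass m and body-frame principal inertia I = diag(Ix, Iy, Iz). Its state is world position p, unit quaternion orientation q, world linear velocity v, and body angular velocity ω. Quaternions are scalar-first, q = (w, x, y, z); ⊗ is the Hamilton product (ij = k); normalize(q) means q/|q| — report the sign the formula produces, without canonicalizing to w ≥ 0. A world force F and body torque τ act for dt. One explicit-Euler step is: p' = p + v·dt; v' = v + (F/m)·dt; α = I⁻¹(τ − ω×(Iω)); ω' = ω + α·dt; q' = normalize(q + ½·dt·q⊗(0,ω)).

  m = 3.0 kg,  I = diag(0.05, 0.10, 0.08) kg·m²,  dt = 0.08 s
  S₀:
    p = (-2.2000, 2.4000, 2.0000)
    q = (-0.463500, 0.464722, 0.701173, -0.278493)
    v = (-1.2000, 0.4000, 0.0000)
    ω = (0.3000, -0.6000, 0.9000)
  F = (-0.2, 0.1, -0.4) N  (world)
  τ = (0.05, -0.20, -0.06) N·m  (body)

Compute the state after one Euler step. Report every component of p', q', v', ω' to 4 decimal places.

p' = (-2.2960, 2.4320, 2.0000)
q' = (-0.4418, 0.4772, 0.6915, -0.3144)
v' = (-1.2053, 0.4027, -0.0107)
ω' = (0.3627, -0.7535, 0.8490)

linear accel F/m = (-0.0667, 0.0333, -0.1333)
new position p' = (-2.2960, 2.4320, 2.0000)
v' = v + a·dt = (-1.2053, 0.4027, -0.0107)
gyro term ω×Iω = (0.0108, -0.0081, -0.0090)
angular accel α = (0.7840, -1.9190, -0.6375)
ω' = ω + α·dt = (0.3627, -0.7535, 0.8490)
Hamilton product q⊗(0,ω) = (0.5319309, 0.3249099, -0.2236977, -0.9063351)
updated quaternion q' = (-0.4418, 0.4772, 0.6915, -0.3144)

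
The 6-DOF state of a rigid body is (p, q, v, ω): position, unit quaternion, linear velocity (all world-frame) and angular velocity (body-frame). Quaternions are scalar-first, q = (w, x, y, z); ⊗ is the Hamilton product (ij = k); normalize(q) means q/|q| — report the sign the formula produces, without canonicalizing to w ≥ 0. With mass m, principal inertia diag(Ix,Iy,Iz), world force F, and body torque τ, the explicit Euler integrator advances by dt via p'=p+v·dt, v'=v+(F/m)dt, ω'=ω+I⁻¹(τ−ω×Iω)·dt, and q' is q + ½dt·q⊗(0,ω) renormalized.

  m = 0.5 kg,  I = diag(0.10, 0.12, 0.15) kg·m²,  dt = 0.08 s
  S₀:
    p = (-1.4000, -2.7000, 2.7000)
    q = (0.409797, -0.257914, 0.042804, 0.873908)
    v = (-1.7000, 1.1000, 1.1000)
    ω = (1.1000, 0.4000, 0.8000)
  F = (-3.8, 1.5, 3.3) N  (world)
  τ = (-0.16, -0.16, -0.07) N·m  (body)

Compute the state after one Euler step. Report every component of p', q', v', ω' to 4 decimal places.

p' = (-1.5360, -2.6120, 2.7880)
q' = (0.3919, -0.2521, 0.0959, 0.8796)
v' = (-2.3080, 1.3400, 1.6280)
ω' = (0.9643, 0.3227, 0.7580)

new position p' = (-1.5360, -2.6120, 2.7880)
v + (F/m)dt = (-2.3080, 1.3400, 1.6280)
gyro term ω×Iω = (0.0096, -0.0440, 0.0088)
α = I⁻¹(τ − ω×Iω) = (-1.6960, -0.9667, -0.5253)
ω + α·dt = (0.9643, 0.3227, 0.7580)
Hamilton product q⊗(0,ω) = (-0.4325426, 0.1354567, 1.3315488, 0.1775876)
q + ½dt·q⊗(0,ω), renormalized = (0.3919, -0.2521, 0.0959, 0.8796)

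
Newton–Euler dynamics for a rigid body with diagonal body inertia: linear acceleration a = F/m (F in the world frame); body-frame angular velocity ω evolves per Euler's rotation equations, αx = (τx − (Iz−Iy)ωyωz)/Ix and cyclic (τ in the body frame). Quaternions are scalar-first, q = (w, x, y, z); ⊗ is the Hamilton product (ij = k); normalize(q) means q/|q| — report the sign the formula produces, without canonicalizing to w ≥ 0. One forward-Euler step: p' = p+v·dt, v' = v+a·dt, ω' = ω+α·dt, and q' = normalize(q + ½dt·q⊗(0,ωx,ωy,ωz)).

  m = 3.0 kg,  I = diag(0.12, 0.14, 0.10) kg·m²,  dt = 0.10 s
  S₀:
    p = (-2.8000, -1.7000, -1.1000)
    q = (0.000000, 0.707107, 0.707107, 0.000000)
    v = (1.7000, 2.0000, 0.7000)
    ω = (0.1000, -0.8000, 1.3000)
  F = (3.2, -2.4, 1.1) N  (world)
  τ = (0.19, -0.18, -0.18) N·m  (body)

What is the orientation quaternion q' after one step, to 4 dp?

q' = (0.0247, 0.7509, 0.6592, -0.0317)

q⊗(0,ω) = (0.4949749, 0.9192391, -0.9192391, -0.6363963)
q' = normalize(q + ½dt·q⊗(0,ω)) = (0.0247, 0.7509, 0.6592, -0.0317)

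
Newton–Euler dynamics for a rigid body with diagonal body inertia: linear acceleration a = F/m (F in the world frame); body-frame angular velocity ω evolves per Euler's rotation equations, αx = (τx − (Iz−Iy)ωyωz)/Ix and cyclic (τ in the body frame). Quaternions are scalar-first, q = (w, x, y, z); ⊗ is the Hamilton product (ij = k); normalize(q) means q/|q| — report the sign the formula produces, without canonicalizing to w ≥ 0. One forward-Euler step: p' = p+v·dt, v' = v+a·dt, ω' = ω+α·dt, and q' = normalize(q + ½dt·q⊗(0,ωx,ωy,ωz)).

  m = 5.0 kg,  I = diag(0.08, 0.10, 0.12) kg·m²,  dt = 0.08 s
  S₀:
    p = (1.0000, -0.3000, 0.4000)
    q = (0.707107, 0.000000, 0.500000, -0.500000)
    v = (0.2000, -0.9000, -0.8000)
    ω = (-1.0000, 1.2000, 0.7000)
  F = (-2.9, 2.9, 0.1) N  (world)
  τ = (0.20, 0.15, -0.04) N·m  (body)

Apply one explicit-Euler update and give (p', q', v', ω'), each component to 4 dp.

p' = (1.0160, -0.3720, 0.3360)
q' = (0.6955, 0.0097, 0.5526, -0.4591)
v' = (0.1536, -0.8536, -0.7984)
ω' = (-0.8168, 1.2976, 0.6893)

angular accel α = (2.2900, 1.2200, -0.1333)
new body rate ω' = (-0.8168, 1.2976, 0.6893)
Hamilton product q⊗(0,ω) = (-0.2500000, 0.2428930, 1.3485284, 0.9949749)
q' = normalize(q + ½dt·q⊗(0,ω)) = (0.6955, 0.0097, 0.5526, -0.4591)
linear accel F/m = (-0.5800, 0.5800, 0.0200)
p + v·dt = (1.0160, -0.3720, 0.3360)
new velocity v' = (0.1536, -0.8536, -0.7984)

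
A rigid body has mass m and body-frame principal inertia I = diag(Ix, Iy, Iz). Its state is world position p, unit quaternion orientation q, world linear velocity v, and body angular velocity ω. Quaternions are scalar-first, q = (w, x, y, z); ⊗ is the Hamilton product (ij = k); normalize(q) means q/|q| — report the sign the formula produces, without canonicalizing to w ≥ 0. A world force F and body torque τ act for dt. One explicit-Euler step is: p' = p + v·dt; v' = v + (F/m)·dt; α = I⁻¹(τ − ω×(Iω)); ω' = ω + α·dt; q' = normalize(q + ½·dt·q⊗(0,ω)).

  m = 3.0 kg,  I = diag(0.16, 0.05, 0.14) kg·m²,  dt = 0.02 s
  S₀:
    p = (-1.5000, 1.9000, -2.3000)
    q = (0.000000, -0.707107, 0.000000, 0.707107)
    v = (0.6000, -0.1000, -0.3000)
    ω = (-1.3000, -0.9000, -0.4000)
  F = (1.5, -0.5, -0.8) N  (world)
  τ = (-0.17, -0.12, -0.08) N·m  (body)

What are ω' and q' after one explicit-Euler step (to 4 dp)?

precession coupling ω×(Iω) = (0.0324, 0.0104, -0.1287)
(τ − ω×Iω)/I = (-1.2650, -2.6080, 0.3479)
new body rate ω' = (-1.3253, -0.9522, -0.3930)
Hamilton product q⊗(0,ω) = (-0.6363963, 0.6363963, -1.2020819, 0.6363963)
q + ½dt·q⊗(0,ω), renormalized = (-0.0064, -0.7006, -0.0120, 0.7134)

ω' = (-1.3253, -0.9522, -0.3930)
q' = (-0.0064, -0.7006, -0.0120, 0.7134)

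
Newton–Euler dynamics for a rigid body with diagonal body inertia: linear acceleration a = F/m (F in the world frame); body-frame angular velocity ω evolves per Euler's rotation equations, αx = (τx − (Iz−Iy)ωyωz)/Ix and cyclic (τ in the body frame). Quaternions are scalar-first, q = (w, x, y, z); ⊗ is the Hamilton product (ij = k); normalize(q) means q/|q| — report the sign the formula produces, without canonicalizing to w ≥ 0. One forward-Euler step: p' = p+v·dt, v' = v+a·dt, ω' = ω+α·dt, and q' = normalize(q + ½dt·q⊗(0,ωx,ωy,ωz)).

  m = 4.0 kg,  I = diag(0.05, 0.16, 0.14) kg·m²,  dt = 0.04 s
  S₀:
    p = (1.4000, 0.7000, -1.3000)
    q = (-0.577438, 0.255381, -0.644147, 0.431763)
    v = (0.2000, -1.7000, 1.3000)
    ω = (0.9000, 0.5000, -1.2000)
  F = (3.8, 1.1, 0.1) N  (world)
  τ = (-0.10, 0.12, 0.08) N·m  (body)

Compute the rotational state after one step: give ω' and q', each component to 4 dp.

ω' = (0.8104, 0.5057, -1.1913)
q' = (-0.5649, 0.2560, -0.6357, 0.4595)

precession coupling ω×(Iω) = (0.0120, 0.0972, 0.0495)
angular accel α = (-2.2400, 0.1425, 0.2179)
new body rate ω' = (0.8104, 0.5057, -1.1913)
q⊗(0,ω) = (0.6103462, 0.0374007, 0.4063249, 1.4003484)
q + ½dt·q⊗(0,ω), renormalized = (-0.5649, 0.2560, -0.6357, 0.4595)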